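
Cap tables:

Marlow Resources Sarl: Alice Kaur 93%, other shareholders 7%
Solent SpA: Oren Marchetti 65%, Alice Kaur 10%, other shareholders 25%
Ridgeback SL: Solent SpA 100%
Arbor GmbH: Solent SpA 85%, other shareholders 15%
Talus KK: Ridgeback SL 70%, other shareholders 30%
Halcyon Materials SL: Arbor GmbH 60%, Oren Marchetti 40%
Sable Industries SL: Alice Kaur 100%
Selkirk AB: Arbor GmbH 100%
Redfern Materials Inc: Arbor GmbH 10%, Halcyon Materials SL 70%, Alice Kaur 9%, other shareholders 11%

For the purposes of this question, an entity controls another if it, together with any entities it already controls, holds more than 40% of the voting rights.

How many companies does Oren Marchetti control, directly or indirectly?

Oren holds 65% of Solent, so Oren controls Solent.
Solent holds 100% of Ridgeback, so Oren controls Ridgeback.
Solent holds 85% of Arbor, so Oren controls Arbor.
Ridgeback holds 70% of Talus, so Oren controls Talus.
Arbor and Oren together hold 60% + 40% = 100% of Halcyon, so Oren controls Halcyon.
Arbor holds 100% of Selkirk, so Oren controls Selkirk.
Arbor and Halcyon together hold 10% + 70% = 80% of Redfern, so Oren controls Redfern.
No other company's threshold is met.
Oren controls 7 companies.

7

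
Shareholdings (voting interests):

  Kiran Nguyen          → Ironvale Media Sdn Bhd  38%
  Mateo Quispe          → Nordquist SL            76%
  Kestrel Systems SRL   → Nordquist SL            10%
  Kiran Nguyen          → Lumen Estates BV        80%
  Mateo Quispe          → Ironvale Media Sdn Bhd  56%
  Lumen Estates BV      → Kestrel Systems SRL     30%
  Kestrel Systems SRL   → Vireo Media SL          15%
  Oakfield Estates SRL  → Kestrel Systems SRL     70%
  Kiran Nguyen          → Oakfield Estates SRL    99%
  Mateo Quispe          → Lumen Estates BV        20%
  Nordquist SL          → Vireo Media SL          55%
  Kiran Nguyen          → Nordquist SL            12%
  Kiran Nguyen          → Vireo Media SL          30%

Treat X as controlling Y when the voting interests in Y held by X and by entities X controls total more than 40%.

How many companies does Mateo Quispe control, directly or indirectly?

3

Mateo holds 56% of Ironvale, so Mateo controls Ironvale.
Mateo holds 76% of Nordquist, so Mateo controls Nordquist.
Nordquist holds 55% of Vireo, so Mateo controls Vireo.
No other company's threshold is met.
Mateo controls 3 companies.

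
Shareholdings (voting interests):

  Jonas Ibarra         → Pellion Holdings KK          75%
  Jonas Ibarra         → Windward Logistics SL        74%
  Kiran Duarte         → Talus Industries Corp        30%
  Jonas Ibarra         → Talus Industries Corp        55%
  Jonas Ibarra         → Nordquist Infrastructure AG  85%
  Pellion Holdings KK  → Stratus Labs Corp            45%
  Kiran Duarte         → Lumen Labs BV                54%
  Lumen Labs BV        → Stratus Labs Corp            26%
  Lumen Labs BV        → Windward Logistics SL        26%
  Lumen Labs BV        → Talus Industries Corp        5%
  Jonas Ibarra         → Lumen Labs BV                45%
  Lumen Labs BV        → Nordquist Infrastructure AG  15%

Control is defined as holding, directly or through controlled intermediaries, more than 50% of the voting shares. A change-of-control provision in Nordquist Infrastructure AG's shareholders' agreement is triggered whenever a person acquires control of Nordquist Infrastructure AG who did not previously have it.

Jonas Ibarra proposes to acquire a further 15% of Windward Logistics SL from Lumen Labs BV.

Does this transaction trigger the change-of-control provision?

No

The purchase adds only to Jonas's holdings (Lumen's stake shrinks), so Jonas is the only person who could newly come to control Nordquist.
Jonas holds 85% of Nordquist, so Jonas controls Nordquist.
So Jonas already controls Nordquist before the transaction.
After the purchase, Jonas's direct stake in Windward rises to 74% + 15% = 89%, and Lumen's stake falls to 11%.
Jonas controlled Nordquist already, so this is not a new person acquiring control; every other person's position is unchanged or reduced.
No new person acquires control, so the clause is not triggered.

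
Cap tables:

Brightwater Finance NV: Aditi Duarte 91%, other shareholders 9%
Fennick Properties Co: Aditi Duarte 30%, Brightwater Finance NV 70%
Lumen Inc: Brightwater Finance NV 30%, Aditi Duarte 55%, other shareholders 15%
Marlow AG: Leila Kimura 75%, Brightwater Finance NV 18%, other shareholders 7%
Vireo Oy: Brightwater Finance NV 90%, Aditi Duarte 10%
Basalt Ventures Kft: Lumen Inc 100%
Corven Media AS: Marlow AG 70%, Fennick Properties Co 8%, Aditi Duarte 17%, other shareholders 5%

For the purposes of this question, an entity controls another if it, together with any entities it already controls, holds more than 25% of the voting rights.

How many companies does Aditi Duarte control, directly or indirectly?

5

Aditi holds 91% of Brightwater, so Aditi controls Brightwater.
Aditi and Brightwater together hold 30% + 70% = 100% of Fennick, so Aditi controls Fennick.
Brightwater and Aditi together hold 30% + 55% = 85% of Lumen, so Aditi controls Lumen.
Brightwater and Aditi together hold 90% + 10% = 100% of Vireo, so Aditi controls Vireo.
Lumen holds 100% of Basalt, so Aditi controls Basalt.
No other company's threshold is met.
Aditi controls 5 companies.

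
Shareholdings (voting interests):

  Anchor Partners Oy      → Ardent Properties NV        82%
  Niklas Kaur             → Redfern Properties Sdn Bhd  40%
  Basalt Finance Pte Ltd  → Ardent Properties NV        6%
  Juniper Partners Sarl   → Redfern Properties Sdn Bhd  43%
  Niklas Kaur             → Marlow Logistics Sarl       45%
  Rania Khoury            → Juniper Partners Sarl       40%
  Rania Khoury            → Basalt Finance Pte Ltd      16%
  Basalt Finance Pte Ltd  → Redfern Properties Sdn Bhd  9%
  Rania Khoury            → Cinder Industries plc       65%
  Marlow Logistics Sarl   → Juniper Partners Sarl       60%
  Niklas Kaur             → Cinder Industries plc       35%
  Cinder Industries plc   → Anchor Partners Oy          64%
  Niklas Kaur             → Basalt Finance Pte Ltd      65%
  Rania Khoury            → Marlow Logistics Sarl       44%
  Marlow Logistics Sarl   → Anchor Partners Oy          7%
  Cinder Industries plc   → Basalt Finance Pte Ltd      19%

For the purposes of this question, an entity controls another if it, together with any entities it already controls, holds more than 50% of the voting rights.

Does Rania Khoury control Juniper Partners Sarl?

Rania holds 65% of Cinder, so Rania controls Cinder.
Cinder holds 64% of Anchor, so Rania controls Anchor.
Anchor holds 82% of Ardent, so Rania controls Ardent.
In Juniper, Rania's side holds only 40%, not > 50%.
So Rania does not control Juniper.

No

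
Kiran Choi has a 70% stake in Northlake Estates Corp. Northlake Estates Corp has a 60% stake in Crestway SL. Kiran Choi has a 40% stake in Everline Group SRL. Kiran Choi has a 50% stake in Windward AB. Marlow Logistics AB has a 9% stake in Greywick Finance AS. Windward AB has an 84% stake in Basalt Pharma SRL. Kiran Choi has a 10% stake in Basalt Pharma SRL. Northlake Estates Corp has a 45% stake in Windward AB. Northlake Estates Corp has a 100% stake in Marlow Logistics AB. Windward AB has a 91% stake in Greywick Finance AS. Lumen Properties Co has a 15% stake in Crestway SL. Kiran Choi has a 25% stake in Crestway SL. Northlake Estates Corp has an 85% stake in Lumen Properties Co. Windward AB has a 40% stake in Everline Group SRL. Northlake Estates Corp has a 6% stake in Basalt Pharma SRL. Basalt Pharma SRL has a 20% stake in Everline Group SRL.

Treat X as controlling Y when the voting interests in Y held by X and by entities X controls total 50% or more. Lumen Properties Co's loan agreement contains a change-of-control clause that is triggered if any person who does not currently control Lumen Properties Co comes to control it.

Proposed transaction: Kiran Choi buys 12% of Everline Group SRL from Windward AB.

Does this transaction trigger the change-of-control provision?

No

The purchase adds only to Kiran's holdings (Windward's stake shrinks), so Kiran is the only person who could newly come to control Lumen.
Kiran holds 70% of Northlake, so Kiran controls Northlake.
Northlake holds 85% of Lumen, so Kiran controls Lumen.
So Kiran already controls Lumen before the transaction.
After the purchase, Kiran's direct stake in Everline rises to 40% + 12% = 52%, and Windward's stake falls to 28%.
Kiran controlled Lumen already, so this is not a new person acquiring control; every other person's position is unchanged or reduced.
No new person acquires control, so the clause is not triggered.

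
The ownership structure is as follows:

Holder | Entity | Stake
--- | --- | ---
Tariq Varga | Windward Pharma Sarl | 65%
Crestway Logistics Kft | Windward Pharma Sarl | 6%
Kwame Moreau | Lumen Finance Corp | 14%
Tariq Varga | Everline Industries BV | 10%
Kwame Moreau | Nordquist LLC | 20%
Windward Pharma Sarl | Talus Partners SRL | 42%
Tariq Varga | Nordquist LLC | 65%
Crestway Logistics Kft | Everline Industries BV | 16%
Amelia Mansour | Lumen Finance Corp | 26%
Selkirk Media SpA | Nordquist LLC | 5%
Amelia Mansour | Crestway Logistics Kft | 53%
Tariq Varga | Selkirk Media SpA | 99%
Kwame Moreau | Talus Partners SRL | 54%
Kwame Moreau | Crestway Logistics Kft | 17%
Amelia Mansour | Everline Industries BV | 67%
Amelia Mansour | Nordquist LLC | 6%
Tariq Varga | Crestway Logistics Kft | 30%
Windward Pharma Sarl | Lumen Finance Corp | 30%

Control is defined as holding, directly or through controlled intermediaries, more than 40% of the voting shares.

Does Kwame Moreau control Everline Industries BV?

Kwame holds 54% of Talus, so Kwame controls Talus.
Neither Kwame nor any entity Kwame controls holds any voting interest in Everline.
So Kwame does not control Everline.

No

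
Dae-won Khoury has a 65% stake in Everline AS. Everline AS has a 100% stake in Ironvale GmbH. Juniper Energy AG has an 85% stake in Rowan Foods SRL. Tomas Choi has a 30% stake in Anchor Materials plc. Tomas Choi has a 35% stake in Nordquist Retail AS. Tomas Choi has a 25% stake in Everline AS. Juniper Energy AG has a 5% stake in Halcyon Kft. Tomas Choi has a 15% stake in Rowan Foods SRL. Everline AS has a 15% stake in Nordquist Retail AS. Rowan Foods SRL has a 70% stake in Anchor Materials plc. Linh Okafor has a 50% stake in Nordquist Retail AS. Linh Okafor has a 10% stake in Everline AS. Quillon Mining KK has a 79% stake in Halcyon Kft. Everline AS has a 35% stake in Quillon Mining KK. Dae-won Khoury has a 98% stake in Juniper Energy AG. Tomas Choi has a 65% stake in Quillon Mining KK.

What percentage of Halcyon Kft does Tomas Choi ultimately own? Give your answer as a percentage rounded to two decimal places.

Tomas reaches Halcyon along 2 paths.
Via Everline → Quillon: 25% × 35% × 79% = 6.9125%.
Via Quillon: 65% × 79% = 51.35%.
Total: 6.9125% + 51.35% = 58.2625%.
Rounded: 58.26%.

58.26%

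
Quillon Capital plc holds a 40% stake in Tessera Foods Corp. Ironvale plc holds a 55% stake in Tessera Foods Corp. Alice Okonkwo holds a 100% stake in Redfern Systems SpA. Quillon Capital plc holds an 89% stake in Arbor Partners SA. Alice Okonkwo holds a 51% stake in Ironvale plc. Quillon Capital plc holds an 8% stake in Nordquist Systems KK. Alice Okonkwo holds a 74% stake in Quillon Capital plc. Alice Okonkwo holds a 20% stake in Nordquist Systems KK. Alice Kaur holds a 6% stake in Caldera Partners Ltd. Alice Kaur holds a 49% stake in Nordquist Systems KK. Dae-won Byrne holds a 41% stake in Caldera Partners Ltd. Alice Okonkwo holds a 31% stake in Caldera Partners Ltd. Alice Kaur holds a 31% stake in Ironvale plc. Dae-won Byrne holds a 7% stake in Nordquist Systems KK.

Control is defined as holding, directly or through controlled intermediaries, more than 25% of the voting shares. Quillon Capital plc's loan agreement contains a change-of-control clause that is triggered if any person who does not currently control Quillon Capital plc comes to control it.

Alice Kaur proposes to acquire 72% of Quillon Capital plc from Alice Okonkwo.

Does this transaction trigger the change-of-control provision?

Yes

The purchase adds only to Alice Kaur's holdings (Alice Okonkwo's stake shrinks), so Alice Kaur is the only person who could newly come to control Quillon.
Alice Kaur holds 31% of Ironvale, so Alice Kaur controls Ironvale.
Alice Kaur holds 49% of Nordquist, so Alice Kaur controls Nordquist.
Ironvale holds 55% of Tessera, so Alice Kaur controls Tessera.
Neither Alice Kaur nor any entity Alice Kaur controls holds any voting interest in Quillon.
So before the transaction, Alice Kaur does not control Quillon.
After the purchase, Alice Kaur holds 72% of Quillon directly, and Alice Okonkwo's stake falls to 2%.
Alice Kaur holds 72% of Quillon, so Alice Kaur controls Quillon.
Alice Kaur did not control Quillon before and does after, so the clause is triggered.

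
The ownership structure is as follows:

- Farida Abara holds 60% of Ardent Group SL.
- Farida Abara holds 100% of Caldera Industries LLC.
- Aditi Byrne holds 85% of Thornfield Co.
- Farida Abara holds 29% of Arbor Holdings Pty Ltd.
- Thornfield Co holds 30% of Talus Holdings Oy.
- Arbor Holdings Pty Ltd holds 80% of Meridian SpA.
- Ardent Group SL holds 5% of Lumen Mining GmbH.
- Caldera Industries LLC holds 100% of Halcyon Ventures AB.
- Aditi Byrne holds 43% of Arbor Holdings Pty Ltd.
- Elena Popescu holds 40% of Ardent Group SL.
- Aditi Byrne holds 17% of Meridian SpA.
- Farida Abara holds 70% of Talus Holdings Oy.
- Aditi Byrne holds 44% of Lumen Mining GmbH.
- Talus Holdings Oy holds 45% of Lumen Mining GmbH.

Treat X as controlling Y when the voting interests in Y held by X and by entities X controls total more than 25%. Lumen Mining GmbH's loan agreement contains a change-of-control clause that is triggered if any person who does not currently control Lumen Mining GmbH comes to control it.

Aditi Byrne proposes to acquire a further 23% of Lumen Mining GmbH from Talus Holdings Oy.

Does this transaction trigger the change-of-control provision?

No

The purchase adds only to Aditi's holdings (Talus's stake shrinks), so Aditi is the only person who could newly come to control Lumen.
Aditi holds 85% of Thornfield, so Aditi controls Thornfield.
Thornfield holds 30% of Talus, so Aditi controls Talus.
Aditi and Talus together hold 44% + 45% = 89% of Lumen, so Aditi controls Lumen.
So Aditi already controls Lumen before the transaction.
After the purchase, Aditi's direct stake in Lumen rises to 44% + 23% = 67%, and Talus's stake falls to 22%.
Aditi controlled Lumen already, so this is not a new person acquiring control; every other person's position is unchanged or reduced.
No new person acquires control, so the clause is not triggered.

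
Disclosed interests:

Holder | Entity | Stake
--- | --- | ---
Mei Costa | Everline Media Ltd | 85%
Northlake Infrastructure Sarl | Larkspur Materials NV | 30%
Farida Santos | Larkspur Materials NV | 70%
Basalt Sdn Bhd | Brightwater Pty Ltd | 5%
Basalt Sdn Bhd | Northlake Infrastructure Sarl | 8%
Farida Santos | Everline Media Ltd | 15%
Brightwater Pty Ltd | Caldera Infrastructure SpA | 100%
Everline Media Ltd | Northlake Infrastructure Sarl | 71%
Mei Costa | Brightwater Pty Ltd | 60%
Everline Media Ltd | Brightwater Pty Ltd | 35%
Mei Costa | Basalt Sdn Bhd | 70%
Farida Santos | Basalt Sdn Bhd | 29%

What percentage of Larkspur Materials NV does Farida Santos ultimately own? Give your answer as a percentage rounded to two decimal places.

73.89%

Farida reaches Larkspur along 3 paths.
Direct stake: 70% = 70%.
Via Basalt → Northlake: 29% × 8% × 30% = 0.696%.
Via Everline → Northlake: 15% × 71% × 30% = 3.195%.
Total: 70% + 0.696% + 3.195% = 73.891%.
Rounded: 73.89%.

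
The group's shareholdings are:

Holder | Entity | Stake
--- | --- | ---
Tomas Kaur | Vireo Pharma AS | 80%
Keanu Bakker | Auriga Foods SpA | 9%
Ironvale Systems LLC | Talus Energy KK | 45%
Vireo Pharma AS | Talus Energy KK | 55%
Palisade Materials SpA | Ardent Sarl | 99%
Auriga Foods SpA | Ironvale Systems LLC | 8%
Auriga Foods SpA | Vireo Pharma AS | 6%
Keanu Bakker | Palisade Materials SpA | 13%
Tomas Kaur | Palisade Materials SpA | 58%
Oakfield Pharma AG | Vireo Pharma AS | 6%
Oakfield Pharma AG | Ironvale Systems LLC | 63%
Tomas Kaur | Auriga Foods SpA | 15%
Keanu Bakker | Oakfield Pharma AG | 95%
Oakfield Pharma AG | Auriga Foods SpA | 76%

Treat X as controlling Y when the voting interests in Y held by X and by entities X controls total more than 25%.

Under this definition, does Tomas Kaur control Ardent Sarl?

Tomas holds 58% of Palisade, so Tomas controls Palisade.
Palisade holds 99% of Ardent, so Tomas controls Ardent.

Yes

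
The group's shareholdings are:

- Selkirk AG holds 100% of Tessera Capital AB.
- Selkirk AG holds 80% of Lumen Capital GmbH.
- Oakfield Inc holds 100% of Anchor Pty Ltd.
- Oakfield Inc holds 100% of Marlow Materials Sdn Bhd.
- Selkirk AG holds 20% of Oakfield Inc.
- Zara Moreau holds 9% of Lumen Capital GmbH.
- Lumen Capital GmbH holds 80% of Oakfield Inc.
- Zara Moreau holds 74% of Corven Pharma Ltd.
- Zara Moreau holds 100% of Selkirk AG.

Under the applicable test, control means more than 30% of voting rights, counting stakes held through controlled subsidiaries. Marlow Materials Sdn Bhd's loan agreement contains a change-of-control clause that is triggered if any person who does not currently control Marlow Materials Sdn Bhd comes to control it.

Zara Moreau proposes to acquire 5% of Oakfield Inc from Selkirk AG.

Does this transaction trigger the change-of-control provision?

The purchase adds only to Zara's holdings (Selkirk's stake shrinks), so Zara is the only person who could newly come to control Marlow.
Zara holds 100% of Selkirk, so Zara controls Selkirk.
Zara and Selkirk together hold 9% + 80% = 89% of Lumen, so Zara controls Lumen.
Lumen and Selkirk together hold 80% + 20% = 100% of Oakfield, so Zara controls Oakfield.
Oakfield holds 100% of Marlow, so Zara controls Marlow.
So Zara already controls Marlow before the transaction.
After the purchase, Zara holds 5% of Oakfield directly, and Selkirk's stake falls to 15%.
Zara controlled Marlow already, so this is not a new person acquiring control; every other person's position is unchanged or reduced.
No new person acquires control, so the clause is not triggered.

No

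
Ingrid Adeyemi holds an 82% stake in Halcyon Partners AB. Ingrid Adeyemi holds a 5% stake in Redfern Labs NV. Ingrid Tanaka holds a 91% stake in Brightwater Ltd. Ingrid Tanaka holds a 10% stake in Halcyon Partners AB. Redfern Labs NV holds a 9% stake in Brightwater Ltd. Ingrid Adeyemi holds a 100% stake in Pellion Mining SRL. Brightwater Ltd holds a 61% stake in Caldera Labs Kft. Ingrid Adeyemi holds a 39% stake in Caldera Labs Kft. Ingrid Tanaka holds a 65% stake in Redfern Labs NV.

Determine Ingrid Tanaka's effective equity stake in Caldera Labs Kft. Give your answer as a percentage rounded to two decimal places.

59.08%

Ingrid Tanaka reaches Caldera along 2 paths.
Via Redfern → Brightwater: 65% × 9% × 61% = 3.5685%.
Via Brightwater: 91% × 61% = 55.51%.
Total: 3.5685% + 55.51% = 59.0785%.
Rounded: 59.08%.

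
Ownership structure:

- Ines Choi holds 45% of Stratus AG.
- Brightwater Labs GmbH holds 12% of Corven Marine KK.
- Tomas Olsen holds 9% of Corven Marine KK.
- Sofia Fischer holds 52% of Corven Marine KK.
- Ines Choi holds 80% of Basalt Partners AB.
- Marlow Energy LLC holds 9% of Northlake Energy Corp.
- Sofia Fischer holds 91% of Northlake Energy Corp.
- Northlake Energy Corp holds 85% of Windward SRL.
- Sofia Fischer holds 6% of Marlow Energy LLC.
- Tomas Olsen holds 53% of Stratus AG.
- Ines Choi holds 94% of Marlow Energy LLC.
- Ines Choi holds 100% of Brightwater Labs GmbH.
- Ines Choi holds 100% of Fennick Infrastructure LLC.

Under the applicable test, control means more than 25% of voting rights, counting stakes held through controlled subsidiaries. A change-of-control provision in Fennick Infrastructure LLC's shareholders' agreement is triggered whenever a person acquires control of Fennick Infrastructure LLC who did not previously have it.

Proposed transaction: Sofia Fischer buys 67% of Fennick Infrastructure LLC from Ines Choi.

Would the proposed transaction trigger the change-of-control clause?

Yes

The purchase adds only to Sofia's holdings (Ines's stake shrinks), so Sofia is the only person who could newly come to control Fennick.
Sofia holds 91% of Northlake, so Sofia controls Northlake.
Sofia holds 52% of Corven, so Sofia controls Corven.
Northlake holds 85% of Windward, so Sofia controls Windward.
Neither Sofia nor any entity Sofia controls holds any voting interest in Fennick.
So before the transaction, Sofia does not control Fennick.
After the purchase, Sofia holds 67% of Fennick directly, and Ines's stake falls to 33%.
Sofia holds 67% of Fennick, so Sofia controls Fennick.
Sofia did not control Fennick before and does after, so the clause is triggered.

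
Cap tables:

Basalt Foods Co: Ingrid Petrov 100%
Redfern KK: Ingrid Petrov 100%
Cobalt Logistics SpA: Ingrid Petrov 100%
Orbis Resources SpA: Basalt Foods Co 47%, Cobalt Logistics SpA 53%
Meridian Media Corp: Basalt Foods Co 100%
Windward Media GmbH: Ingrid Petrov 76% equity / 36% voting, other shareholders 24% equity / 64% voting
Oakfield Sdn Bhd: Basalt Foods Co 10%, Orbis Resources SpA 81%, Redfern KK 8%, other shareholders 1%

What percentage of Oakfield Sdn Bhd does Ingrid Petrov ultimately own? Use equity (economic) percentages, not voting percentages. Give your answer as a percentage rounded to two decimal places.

99.00%

Ingrid reaches Oakfield along 4 paths.
Via Basalt: 100% × 10% = 10%.
Via Basalt → Orbis: 100% × 47% × 81% = 38.07%.
Via Cobalt → Orbis: 100% × 53% × 81% = 42.93%.
Via Redfern: 100% × 8% = 8%.
Total: 10% + 38.07% + 42.93% + 8% = 99%.
Rounded: 99.00%.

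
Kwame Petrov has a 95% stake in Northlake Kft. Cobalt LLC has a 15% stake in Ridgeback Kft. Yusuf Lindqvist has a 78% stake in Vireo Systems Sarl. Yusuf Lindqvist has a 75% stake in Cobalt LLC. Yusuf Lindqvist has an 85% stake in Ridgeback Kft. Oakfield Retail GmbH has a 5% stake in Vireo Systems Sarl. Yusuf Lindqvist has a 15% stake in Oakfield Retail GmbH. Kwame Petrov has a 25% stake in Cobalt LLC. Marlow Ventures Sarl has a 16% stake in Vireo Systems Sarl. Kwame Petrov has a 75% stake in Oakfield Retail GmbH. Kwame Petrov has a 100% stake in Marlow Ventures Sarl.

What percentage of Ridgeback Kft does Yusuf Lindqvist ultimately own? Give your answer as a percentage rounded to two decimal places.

96.25%

Yusuf reaches Ridgeback along 2 paths.
Direct stake: 85% = 85%.
Via Cobalt: 75% × 15% = 11.25%.
Total: 85% + 11.25% = 96.25%.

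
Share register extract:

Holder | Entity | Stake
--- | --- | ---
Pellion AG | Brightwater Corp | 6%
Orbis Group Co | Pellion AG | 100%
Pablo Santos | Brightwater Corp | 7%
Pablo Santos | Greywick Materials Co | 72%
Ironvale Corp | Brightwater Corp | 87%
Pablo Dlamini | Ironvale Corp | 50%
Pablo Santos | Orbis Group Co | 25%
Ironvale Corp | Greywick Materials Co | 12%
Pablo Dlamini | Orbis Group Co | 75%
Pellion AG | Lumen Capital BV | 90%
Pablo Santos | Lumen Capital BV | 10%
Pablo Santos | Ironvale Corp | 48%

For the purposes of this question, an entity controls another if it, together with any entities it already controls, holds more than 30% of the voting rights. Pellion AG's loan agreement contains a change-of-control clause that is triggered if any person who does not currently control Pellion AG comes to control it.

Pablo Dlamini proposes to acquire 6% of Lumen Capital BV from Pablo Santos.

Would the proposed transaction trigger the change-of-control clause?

No

The purchase adds only to Pablo Dlamini's holdings (Pablo Santos's stake shrinks), so Pablo Dlamini is the only person who could newly come to control Pellion.
Pablo Dlamini holds 75% of Orbis, so Pablo Dlamini controls Orbis.
Orbis holds 100% of Pellion, so Pablo Dlamini controls Pellion.
So Pablo Dlamini already controls Pellion before the transaction.
After the purchase, Pablo Dlamini holds 6% of Lumen directly, and Pablo Santos's stake falls to 4%.
Pablo Dlamini controlled Pellion already, so this is not a new person acquiring control; every other person's position is unchanged or reduced.
No new person acquires control, so the clause is not triggered.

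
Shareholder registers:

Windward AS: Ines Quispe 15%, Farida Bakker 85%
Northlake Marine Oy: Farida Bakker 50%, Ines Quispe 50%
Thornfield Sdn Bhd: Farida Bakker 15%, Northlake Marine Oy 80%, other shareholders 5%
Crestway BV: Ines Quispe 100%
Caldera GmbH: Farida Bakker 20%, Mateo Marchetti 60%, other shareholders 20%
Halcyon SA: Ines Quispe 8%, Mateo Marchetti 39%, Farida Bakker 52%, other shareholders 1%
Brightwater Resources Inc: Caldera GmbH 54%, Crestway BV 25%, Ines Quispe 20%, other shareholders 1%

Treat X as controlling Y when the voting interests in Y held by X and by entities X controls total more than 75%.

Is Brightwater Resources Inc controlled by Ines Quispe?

Ines holds 100% of Crestway, so Ines controls Crestway.
In Brightwater, Ines's side holds only 25% + 20% = 45%, not > 75%.
So Ines does not control Brightwater.

No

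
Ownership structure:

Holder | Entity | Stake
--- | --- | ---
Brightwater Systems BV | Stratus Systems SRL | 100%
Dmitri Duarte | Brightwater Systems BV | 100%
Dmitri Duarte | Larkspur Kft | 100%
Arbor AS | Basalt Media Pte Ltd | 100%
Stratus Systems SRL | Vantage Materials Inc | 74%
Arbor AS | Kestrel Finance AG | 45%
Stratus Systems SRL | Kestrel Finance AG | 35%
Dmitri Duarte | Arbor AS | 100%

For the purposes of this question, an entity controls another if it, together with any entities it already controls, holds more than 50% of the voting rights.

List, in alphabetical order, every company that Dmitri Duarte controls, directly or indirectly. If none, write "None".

Dmitri holds 100% of Brightwater, so Dmitri controls Brightwater.
Brightwater holds 100% of Stratus, so Dmitri controls Stratus.
Dmitri holds 100% of Larkspur, so Dmitri controls Larkspur.
Dmitri holds 100% of Arbor, so Dmitri controls Arbor.
Arbor and Stratus together hold 45% + 35% = 80% of Kestrel, so Dmitri controls Kestrel.
Arbor holds 100% of Basalt, so Dmitri controls Basalt.
Stratus holds 74% of Vantage, so Dmitri controls Vantage.

Arbor AS, Basalt Media Pte Ltd, Brightwater Systems BV, Kestrel Finance AG, Larkspur Kft, Stratus Systems SRL, Vantage Materials Inc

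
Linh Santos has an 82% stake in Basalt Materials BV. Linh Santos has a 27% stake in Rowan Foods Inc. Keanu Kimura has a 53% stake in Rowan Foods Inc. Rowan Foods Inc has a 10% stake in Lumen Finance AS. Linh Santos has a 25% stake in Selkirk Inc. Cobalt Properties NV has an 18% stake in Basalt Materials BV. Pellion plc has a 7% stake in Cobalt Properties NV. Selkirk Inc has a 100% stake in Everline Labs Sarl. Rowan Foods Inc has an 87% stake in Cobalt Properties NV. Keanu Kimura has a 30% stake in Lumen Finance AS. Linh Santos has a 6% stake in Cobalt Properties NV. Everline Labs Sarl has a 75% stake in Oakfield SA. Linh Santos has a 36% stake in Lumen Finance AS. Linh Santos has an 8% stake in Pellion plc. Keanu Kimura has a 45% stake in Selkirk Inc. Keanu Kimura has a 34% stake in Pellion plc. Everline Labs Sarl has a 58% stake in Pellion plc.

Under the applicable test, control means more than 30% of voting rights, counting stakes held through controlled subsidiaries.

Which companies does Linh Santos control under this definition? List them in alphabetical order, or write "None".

Basalt Materials BV, Lumen Finance AS

Linh holds 36% of Lumen, so Linh controls Lumen.
Linh holds 82% of Basalt, so Linh controls Basalt.
No other company's threshold is met.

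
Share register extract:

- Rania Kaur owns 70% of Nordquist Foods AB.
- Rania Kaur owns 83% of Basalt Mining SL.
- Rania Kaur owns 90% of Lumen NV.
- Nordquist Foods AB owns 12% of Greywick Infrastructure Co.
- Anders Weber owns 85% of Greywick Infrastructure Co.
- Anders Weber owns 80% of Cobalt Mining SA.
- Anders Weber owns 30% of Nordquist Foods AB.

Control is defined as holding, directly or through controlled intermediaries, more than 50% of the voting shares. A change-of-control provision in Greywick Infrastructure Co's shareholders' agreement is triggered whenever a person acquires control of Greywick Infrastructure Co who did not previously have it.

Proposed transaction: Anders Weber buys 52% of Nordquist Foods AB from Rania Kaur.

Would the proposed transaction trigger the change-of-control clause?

The purchase adds only to Anders's holdings (Rania's stake shrinks), so Anders is the only person who could newly come to control Greywick.
Anders holds 85% of Greywick, so Anders controls Greywick.
So Anders already controls Greywick before the transaction.
After the purchase, Anders's direct stake in Nordquist rises to 30% + 52% = 82%, and Rania's stake falls to 18%.
Anders controlled Greywick already, so this is not a new person acquiring control; every other person's position is unchanged or reduced.
No new person acquires control, so the clause is not triggered.

No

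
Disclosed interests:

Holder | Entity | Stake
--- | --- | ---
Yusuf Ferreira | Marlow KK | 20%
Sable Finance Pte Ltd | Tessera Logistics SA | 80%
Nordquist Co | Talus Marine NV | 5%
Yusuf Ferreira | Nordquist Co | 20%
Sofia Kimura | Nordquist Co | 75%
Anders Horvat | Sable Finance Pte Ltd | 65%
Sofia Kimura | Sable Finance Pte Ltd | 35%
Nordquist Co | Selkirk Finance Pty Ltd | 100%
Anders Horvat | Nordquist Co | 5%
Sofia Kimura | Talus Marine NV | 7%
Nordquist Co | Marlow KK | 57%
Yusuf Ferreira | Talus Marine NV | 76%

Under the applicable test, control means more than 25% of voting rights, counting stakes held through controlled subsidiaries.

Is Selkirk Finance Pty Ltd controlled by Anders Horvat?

No

Anders holds 65% of Sable, so Anders controls Sable.
Sable holds 80% of Tessera, so Anders controls Tessera.
Neither Anders nor any entity Anders controls holds any voting interest in Selkirk.
So Anders does not control Selkirk.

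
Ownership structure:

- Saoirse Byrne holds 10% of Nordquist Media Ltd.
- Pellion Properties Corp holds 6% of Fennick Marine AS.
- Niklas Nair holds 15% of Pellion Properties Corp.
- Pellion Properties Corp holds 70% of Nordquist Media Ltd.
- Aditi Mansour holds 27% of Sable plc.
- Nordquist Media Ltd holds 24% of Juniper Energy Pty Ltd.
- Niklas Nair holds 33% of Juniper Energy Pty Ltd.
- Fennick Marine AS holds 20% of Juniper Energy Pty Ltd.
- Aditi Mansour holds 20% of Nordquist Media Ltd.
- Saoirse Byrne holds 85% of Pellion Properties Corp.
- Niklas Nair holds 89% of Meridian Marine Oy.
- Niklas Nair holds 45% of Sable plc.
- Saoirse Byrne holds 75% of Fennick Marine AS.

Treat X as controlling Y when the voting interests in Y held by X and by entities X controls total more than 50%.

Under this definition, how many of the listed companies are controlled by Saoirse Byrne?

3

Saoirse holds 85% of Pellion, so Saoirse controls Pellion.
Saoirse and Pellion together hold 10% + 70% = 80% of Nordquist, so Saoirse controls Nordquist.
Saoirse and Pellion together hold 75% + 6% = 81% of Fennick, so Saoirse controls Fennick.
No other company's threshold is met.
Saoirse controls 3 companies.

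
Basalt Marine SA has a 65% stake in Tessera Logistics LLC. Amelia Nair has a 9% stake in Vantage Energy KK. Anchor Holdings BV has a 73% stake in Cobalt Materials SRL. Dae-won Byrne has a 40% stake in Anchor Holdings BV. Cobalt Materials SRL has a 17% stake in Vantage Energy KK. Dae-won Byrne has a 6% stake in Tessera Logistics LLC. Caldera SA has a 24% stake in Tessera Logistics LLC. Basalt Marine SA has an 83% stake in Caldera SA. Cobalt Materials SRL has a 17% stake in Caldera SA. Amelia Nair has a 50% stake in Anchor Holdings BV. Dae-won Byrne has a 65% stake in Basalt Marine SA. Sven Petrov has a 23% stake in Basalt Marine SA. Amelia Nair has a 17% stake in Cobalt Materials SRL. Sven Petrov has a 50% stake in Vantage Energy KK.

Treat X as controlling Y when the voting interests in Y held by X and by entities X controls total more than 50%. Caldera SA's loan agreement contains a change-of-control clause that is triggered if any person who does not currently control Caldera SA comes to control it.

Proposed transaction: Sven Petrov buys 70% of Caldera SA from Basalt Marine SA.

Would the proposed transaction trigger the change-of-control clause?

The purchase adds only to Sven's holdings (Basalt's stake shrinks), so Sven is the only person who could newly come to control Caldera.
Sven's largest direct stake is 50% in Vantage, which does not meet the threshold, so Sven controls no company.
Neither Sven nor any entity Sven controls holds any voting interest in Caldera.
So before the transaction, Sven does not control Caldera.
After the purchase, Sven holds 70% of Caldera directly, and Basalt's stake falls to 13%.
Sven holds 70% of Caldera, so Sven controls Caldera.
Sven did not control Caldera before and does after, so the clause is triggered.

Yes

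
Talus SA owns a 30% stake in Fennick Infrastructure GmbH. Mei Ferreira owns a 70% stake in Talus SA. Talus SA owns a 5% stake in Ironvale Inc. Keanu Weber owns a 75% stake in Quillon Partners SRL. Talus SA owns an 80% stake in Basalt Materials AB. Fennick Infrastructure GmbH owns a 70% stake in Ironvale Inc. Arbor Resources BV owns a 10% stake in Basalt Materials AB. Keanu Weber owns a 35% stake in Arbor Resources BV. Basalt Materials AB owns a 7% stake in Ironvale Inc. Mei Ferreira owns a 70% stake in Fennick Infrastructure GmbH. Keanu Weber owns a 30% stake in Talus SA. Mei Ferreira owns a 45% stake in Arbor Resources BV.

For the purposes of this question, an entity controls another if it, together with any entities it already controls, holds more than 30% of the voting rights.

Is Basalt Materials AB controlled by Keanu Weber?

No

Keanu holds 35% of Arbor, so Keanu controls Arbor.
Keanu holds 75% of Quillon, so Keanu controls Quillon.
In Basalt, Keanu's side holds only 10%, not > 30%.
So Keanu does not control Basalt.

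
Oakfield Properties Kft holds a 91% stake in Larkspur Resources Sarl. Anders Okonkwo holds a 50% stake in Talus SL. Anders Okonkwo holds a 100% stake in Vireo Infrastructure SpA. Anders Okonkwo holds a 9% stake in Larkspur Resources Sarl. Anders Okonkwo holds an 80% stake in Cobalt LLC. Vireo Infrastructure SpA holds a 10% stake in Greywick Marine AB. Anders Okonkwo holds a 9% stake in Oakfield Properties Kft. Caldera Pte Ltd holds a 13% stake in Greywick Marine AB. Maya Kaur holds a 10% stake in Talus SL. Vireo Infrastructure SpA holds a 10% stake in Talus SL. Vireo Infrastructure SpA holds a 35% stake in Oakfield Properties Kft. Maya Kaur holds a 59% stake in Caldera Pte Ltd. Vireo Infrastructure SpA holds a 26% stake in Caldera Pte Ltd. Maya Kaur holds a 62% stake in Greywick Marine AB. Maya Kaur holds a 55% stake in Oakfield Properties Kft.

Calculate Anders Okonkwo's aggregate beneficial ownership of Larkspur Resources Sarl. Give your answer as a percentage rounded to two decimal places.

Anders reaches Larkspur along 3 paths.
Direct stake: 9% = 9%.
Via Oakfield: 9% × 91% = 8.19%.
Via Vireo → Oakfield: 100% × 35% × 91% = 31.85%.
Total: 9% + 8.19% + 31.85% = 49.04%.

49.04%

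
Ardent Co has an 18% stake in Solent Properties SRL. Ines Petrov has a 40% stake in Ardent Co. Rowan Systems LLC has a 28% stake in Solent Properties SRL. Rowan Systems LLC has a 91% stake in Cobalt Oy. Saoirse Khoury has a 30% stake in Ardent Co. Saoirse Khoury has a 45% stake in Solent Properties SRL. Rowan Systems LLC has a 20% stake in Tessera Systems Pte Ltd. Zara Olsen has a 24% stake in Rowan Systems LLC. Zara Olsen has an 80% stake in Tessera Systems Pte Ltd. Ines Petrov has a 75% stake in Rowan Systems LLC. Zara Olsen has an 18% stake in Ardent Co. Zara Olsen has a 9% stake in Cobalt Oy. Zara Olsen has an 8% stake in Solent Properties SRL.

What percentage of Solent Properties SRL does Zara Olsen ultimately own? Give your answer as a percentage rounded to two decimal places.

Zara reaches Solent along 3 paths.
Via Ardent: 18% × 18% = 3.24%.
Direct stake: 8% = 8%.
Via Rowan: 24% × 28% = 6.72%.
Total: 3.24% + 8% + 6.72% = 17.96%.

17.96%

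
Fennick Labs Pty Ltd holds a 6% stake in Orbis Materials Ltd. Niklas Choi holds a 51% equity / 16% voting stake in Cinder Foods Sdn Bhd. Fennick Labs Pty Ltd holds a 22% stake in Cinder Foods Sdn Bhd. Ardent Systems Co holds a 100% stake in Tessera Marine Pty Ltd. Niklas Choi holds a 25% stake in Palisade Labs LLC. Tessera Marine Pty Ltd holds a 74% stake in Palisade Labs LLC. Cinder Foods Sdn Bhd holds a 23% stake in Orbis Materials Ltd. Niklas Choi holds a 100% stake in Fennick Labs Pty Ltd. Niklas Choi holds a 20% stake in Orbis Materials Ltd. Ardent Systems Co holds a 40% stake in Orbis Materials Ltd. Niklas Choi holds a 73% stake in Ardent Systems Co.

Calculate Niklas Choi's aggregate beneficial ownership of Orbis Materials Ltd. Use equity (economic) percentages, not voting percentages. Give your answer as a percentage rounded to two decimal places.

71.99%

Niklas reaches Orbis along 5 paths.
Via Ardent: 73% × 40% = 29.2%.
Direct stake: 20% = 20%.
Via Cinder: 51% × 23% = 11.73%.
Via Fennick → Cinder: 100% × 22% × 23% = 5.06%.
Via Fennick: 100% × 6% = 6%.
Total: 29.2% + 20% + 11.73% + 5.06% + 6% = 71.99%.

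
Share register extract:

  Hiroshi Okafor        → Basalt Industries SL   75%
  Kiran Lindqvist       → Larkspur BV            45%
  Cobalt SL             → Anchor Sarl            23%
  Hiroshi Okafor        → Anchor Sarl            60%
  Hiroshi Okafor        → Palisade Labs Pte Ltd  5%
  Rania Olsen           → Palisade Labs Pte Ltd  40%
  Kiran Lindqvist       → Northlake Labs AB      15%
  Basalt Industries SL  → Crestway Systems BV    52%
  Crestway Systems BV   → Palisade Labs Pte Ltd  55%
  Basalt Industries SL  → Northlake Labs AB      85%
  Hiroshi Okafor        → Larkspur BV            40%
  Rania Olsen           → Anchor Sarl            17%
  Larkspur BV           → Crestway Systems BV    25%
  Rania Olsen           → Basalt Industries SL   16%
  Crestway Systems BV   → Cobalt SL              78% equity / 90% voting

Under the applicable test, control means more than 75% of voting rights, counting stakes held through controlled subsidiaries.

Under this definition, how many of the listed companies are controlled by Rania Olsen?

Rania's largest direct stake is 40% in Palisade, which does not meet the threshold.
Rania controls 0 companies.

0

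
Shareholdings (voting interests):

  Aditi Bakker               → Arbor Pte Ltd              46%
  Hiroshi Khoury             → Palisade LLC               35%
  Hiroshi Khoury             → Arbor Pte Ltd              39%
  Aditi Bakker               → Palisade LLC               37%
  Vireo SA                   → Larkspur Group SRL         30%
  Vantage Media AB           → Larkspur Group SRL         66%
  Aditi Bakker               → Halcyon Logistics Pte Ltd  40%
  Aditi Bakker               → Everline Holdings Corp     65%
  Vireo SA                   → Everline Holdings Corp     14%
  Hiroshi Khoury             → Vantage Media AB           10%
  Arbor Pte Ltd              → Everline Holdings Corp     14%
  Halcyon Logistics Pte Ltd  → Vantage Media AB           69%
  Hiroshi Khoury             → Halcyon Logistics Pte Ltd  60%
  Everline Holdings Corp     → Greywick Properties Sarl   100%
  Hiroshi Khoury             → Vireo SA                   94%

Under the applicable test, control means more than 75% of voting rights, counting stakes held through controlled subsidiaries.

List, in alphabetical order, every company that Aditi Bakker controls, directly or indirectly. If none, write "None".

Aditi's largest direct stake is 65% in Everline, which does not meet the threshold.

None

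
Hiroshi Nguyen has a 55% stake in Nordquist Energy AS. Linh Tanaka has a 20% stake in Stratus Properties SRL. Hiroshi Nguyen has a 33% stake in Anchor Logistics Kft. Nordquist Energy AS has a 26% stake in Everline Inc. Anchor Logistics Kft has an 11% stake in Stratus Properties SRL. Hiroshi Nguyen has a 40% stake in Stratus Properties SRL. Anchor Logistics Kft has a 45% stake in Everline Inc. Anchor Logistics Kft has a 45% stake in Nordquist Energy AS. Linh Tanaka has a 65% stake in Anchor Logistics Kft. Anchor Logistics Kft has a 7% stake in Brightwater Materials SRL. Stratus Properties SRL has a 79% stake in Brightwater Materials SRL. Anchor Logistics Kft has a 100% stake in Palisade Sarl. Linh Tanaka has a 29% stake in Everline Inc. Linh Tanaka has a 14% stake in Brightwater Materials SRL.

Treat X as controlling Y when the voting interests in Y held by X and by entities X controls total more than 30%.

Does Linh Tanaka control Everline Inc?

Yes

Linh holds 65% of Anchor, so Linh controls Anchor.
Anchor holds 45% of Nordquist, so Linh controls Nordquist.
Nordquist and Anchor and Linh together hold 26% + 45% + 29% = 100% of Everline, so Linh controls Everline.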